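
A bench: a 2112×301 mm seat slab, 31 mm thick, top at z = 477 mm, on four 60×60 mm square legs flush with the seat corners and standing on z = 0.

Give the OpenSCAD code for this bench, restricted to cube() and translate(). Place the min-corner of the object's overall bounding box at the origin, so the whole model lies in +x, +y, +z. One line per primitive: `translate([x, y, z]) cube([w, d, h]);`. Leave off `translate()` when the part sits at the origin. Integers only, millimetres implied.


translate([0, 0, 446]) cube([2112, 301, 31]);
cube([60, 60, 446]);
translate([0, 241, 0]) cube([60, 60, 446]);
translate([2052, 0, 0]) cube([60, 60, 446]);
translate([2052, 241, 0]) cube([60, 60, 446]);


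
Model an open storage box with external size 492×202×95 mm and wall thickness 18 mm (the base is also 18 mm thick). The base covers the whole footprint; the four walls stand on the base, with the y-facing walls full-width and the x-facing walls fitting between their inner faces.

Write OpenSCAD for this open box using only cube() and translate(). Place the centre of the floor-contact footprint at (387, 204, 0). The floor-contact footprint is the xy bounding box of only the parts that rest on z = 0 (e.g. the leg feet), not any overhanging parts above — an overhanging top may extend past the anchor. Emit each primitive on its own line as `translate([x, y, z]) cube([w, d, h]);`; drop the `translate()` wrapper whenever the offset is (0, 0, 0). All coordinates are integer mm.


translate([141, 103, 0]) cube([492, 202, 18]);
translate([141, 103, 18]) cube([492, 18, 77]);
translate([141, 287, 18]) cube([492, 18, 77]);
translate([141, 121, 18]) cube([18, 166, 77]);
translate([615, 121, 18]) cube([18, 166, 77]);


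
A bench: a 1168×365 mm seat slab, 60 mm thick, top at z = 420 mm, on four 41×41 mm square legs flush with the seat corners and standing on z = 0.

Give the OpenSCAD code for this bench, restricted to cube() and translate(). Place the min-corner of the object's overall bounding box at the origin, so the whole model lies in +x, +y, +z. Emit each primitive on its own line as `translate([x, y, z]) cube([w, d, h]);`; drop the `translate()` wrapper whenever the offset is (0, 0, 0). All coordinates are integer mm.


translate([0, 0, 360]) cube([1168, 365, 60]);
cube([41, 41, 360]);
translate([0, 324, 0]) cube([41, 41, 360]);
translate([1127, 0, 0]) cube([41, 41, 360]);
translate([1127, 324, 0]) cube([41, 41, 360]);


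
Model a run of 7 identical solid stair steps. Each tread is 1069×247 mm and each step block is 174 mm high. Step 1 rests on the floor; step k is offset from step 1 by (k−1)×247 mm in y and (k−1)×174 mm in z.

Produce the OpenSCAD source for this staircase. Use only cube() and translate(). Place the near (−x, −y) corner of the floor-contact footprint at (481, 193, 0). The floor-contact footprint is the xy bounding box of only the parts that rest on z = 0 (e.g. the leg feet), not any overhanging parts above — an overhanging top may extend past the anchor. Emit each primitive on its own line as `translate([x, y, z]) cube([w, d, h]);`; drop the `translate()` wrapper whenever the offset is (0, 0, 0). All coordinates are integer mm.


translate([481, 193, 0]) cube([1069, 247, 174]);
translate([481, 440, 174]) cube([1069, 247, 174]);
translate([481, 687, 348]) cube([1069, 247, 174]);
translate([481, 934, 522]) cube([1069, 247, 174]);
translate([481, 1181, 696]) cube([1069, 247, 174]);
translate([481, 1428, 870]) cube([1069, 247, 174]);
translate([481, 1675, 1044]) cube([1069, 247, 174]);


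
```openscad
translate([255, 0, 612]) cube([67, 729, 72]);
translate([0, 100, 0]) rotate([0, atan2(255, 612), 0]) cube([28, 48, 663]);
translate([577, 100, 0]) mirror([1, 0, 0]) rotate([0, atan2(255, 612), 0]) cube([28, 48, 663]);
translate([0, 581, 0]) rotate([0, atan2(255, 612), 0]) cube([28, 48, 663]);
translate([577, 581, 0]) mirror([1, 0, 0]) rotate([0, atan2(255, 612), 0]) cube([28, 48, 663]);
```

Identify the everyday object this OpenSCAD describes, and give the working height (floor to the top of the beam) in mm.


A sawhorse. The overall height is 684 mm.

A beam across two mirrored pairs of raked legs — a sawhorse. The beam's underside is at z = 612 (matching the legs' vertical rise in atan2(255, 612)) and the beam is 72 mm tall, so its top is at 612 + 72 = 684 mm. The raked legs top out at the beam's underside, so that is the highest point.


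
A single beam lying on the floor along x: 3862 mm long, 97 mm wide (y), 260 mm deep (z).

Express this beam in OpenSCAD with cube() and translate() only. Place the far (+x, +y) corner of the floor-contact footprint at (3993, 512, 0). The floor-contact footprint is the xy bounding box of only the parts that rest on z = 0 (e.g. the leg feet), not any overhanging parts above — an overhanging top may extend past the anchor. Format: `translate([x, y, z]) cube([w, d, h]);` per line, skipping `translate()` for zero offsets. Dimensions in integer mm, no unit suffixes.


translate([131, 415, 0]) cube([3862, 97, 260]);


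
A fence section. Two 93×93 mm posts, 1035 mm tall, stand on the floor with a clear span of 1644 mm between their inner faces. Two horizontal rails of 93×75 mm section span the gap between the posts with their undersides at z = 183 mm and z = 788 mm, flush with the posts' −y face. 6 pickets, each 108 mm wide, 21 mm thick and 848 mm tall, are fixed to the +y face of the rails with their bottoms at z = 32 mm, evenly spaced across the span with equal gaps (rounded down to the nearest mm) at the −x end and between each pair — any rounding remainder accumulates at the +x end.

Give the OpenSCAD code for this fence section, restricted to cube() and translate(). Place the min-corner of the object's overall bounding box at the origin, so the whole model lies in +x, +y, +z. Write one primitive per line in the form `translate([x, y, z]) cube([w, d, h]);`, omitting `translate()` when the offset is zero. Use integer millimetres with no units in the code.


cube([93, 93, 1035]);
translate([1737, 0, 0]) cube([93, 93, 1035]);
translate([93, 0, 183]) cube([1644, 93, 75]);
translate([93, 0, 788]) cube([1644, 93, 75]);
translate([235, 93, 32]) cube([108, 21, 848]);
translate([485, 93, 32]) cube([108, 21, 848]);
translate([735, 93, 32]) cube([108, 21, 848]);
translate([985, 93, 32]) cube([108, 21, 848]);
translate([1235, 93, 32]) cube([108, 21, 848]);
translate([1485, 93, 32]) cube([108, 21, 848]);


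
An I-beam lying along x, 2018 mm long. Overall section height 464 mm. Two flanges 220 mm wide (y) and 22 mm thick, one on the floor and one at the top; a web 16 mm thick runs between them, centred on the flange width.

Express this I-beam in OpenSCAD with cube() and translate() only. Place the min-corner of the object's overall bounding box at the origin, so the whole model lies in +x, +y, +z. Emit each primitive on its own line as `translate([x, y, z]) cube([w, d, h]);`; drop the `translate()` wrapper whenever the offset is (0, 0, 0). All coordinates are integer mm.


cube([2018, 220, 22]);
translate([0, 102, 22]) cube([2018, 16, 420]);
translate([0, 0, 442]) cube([2018, 220, 22]);


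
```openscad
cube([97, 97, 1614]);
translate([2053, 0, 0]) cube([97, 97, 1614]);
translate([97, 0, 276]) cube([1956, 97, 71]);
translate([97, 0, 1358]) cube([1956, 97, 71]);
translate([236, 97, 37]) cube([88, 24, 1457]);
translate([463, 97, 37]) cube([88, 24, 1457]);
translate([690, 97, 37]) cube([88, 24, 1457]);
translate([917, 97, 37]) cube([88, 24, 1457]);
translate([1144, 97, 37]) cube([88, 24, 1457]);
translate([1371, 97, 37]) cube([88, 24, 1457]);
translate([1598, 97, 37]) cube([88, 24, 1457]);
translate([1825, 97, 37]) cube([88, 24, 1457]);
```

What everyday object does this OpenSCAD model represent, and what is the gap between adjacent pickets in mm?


A fence section. The picket gap is 139 mm.

Two posts, two rails, 8 pickets — a fence section. Span 1956 mm holds 8 pickets of 88 mm with 9 equal gaps: ⌊(1956 − 8·88) / 9⌋ = 139 mm.


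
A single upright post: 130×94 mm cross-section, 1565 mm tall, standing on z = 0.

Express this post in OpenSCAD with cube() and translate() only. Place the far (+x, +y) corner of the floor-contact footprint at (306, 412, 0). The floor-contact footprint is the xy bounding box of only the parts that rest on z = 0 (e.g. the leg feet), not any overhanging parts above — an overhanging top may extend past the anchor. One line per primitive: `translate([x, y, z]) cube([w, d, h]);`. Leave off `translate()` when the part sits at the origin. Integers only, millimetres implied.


translate([176, 318, 0]) cube([130, 94, 1565]);


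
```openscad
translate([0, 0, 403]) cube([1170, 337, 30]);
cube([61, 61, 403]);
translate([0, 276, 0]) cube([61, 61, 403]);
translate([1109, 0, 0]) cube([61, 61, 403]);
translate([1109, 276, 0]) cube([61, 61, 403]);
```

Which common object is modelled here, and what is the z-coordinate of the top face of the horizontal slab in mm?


A bench. The seat-top height is 433 mm.

A long slab on four corner posts — a bench. The slab sits at z = 403 with thickness 30, so the top is 403 + 30 = 433 mm.


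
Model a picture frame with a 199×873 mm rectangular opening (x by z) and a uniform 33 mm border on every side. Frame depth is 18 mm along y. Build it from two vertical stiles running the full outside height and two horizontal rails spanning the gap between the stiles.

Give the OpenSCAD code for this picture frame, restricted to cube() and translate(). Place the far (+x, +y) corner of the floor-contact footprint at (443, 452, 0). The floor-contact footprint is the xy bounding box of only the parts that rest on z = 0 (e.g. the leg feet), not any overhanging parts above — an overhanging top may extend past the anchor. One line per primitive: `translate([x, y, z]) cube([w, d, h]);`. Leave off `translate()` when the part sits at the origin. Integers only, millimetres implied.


translate([178, 434, 0]) cube([33, 18, 939]);
translate([410, 434, 0]) cube([33, 18, 939]);
translate([211, 434, 0]) cube([199, 18, 33]);
translate([211, 434, 906]) cube([199, 18, 33]);


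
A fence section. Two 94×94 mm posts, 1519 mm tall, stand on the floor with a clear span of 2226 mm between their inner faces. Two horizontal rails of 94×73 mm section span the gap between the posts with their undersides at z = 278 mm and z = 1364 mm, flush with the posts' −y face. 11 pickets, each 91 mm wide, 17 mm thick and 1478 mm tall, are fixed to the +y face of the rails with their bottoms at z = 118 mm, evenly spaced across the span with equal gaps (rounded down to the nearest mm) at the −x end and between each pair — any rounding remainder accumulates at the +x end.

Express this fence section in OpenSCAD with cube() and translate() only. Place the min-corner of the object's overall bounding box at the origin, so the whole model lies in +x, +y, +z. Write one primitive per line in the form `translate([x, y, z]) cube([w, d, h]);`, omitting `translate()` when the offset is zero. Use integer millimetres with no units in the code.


cube([94, 94, 1519]);
translate([2320, 0, 0]) cube([94, 94, 1519]);
translate([94, 0, 278]) cube([2226, 94, 73]);
translate([94, 0, 1364]) cube([2226, 94, 73]);
translate([196, 94, 118]) cube([91, 17, 1478]);
translate([389, 94, 118]) cube([91, 17, 1478]);
translate([582, 94, 118]) cube([91, 17, 1478]);
translate([775, 94, 118]) cube([91, 17, 1478]);
translate([968, 94, 118]) cube([91, 17, 1478]);
translate([1161, 94, 118]) cube([91, 17, 1478]);
translate([1354, 94, 118]) cube([91, 17, 1478]);
translate([1547, 94, 118]) cube([91, 17, 1478]);
translate([1740, 94, 118]) cube([91, 17, 1478]);
translate([1933, 94, 118]) cube([91, 17, 1478]);
translate([2126, 94, 118]) cube([91, 17, 1478]);


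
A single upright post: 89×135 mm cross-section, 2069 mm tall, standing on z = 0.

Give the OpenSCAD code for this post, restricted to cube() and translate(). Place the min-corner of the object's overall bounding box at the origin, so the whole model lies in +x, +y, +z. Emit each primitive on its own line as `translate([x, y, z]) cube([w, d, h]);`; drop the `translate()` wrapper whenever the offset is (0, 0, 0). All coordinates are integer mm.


cube([89, 135, 2069]);


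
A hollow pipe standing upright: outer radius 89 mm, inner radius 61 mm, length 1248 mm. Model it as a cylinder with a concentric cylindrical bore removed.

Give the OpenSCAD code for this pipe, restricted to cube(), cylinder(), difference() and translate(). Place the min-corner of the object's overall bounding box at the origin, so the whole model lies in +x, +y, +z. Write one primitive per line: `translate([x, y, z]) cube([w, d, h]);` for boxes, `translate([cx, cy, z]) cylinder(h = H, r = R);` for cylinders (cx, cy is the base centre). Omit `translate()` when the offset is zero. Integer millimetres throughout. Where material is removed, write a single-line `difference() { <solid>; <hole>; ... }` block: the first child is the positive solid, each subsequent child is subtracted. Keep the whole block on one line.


difference() { translate([89, 89, 0]) cylinder(h = 1248, r = 89); translate([89, 89, 0]) cylinder(h = 1248, r = 61); }


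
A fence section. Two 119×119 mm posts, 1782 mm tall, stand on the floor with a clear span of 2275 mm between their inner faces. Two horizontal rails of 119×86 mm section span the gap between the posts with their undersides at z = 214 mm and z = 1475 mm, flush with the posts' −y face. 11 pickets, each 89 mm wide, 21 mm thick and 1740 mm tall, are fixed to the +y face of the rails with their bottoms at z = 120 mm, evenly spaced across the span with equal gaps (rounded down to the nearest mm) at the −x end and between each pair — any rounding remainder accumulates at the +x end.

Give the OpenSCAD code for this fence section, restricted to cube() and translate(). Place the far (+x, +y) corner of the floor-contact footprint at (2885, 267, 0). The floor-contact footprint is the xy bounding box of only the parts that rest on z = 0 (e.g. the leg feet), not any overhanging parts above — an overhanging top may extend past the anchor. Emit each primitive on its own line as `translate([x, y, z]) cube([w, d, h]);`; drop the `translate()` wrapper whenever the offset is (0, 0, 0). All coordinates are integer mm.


translate([372, 148, 0]) cube([119, 119, 1782]);
translate([2766, 148, 0]) cube([119, 119, 1782]);
translate([491, 148, 214]) cube([2275, 119, 86]);
translate([491, 148, 1475]) cube([2275, 119, 86]);
translate([599, 267, 120]) cube([89, 21, 1740]);
translate([796, 267, 120]) cube([89, 21, 1740]);
translate([993, 267, 120]) cube([89, 21, 1740]);
translate([1190, 267, 120]) cube([89, 21, 1740]);
translate([1387, 267, 120]) cube([89, 21, 1740]);
translate([1584, 267, 120]) cube([89, 21, 1740]);
translate([1781, 267, 120]) cube([89, 21, 1740]);
translate([1978, 267, 120]) cube([89, 21, 1740]);
translate([2175, 267, 120]) cube([89, 21, 1740]);
translate([2372, 267, 120]) cube([89, 21, 1740]);
translate([2569, 267, 120]) cube([89, 21, 1740]);


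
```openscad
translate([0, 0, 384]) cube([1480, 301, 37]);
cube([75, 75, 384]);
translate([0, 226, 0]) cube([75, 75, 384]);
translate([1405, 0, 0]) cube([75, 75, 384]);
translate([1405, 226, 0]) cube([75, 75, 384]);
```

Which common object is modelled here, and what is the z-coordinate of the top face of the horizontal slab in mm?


A bench. The seat-top height is 421 mm.

A long slab on four corner posts — a bench. The slab sits at z = 384 with thickness 37, so the top is 384 + 37 = 421 mm.


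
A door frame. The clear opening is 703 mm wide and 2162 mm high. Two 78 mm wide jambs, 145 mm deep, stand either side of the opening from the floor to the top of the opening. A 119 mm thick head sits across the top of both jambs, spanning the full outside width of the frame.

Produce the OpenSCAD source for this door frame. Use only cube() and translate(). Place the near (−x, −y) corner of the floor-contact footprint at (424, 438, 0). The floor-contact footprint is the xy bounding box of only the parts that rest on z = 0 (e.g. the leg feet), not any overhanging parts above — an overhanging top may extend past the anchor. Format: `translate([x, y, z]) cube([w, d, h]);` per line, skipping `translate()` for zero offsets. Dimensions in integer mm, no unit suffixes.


translate([424, 438, 0]) cube([78, 145, 2162]);
translate([1205, 438, 0]) cube([78, 145, 2162]);
translate([424, 438, 2162]) cube([859, 145, 119]);


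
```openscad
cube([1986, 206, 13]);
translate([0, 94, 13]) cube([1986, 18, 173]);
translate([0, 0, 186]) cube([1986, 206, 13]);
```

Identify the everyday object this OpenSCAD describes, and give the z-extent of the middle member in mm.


An I-beam. The web height is 173 mm.

Two wide flanges with a thin centred web — an I-beam. Overall 199 mm minus two 13 mm flanges gives a web of 199 − 2·13 = 173 mm.


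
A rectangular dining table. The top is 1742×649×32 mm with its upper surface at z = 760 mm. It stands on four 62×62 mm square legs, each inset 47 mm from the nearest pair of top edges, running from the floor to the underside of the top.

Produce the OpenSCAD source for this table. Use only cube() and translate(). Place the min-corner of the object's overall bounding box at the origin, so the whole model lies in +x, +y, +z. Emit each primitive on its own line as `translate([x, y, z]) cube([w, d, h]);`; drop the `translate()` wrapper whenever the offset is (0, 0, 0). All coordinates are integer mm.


translate([0, 0, 728]) cube([1742, 649, 32]);
translate([47, 47, 0]) cube([62, 62, 728]);
translate([1633, 47, 0]) cube([62, 62, 728]);
translate([47, 540, 0]) cube([62, 62, 728]);
translate([1633, 540, 0]) cube([62, 62, 728]);


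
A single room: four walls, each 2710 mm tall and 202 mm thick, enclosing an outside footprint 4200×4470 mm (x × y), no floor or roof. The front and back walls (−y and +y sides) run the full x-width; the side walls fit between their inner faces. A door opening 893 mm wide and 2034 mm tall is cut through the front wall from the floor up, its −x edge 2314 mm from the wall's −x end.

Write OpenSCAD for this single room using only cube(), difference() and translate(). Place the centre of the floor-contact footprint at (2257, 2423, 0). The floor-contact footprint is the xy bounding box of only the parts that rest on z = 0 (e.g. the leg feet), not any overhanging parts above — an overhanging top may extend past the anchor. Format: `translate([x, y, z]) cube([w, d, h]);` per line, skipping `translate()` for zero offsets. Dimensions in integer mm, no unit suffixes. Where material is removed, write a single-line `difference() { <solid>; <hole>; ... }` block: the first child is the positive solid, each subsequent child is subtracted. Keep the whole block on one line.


difference() { translate([157, 188, 0]) cube([4200, 202, 2710]); translate([2471, 188, 0]) cube([893, 202, 2034]); }
translate([157, 4456, 0]) cube([4200, 202, 2710]);
translate([157, 390, 0]) cube([202, 4066, 2710]);
translate([4155, 390, 0]) cube([202, 4066, 2710]);


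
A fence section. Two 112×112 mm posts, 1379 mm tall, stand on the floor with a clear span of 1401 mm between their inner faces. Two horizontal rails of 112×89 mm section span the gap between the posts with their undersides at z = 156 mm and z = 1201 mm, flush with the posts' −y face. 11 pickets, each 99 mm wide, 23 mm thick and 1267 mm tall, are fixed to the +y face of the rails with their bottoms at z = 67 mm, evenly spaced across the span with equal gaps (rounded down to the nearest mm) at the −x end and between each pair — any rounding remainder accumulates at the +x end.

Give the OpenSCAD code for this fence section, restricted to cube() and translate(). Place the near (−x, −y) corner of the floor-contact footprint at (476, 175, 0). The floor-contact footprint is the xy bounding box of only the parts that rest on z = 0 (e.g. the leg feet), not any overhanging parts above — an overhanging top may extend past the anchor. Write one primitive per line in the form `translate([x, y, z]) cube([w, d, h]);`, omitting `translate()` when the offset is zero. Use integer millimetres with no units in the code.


translate([476, 175, 0]) cube([112, 112, 1379]);
translate([1989, 175, 0]) cube([112, 112, 1379]);
translate([588, 175, 156]) cube([1401, 112, 89]);
translate([588, 175, 1201]) cube([1401, 112, 89]);
translate([614, 287, 67]) cube([99, 23, 1267]);
translate([739, 287, 67]) cube([99, 23, 1267]);
translate([864, 287, 67]) cube([99, 23, 1267]);
translate([989, 287, 67]) cube([99, 23, 1267]);
translate([1114, 287, 67]) cube([99, 23, 1267]);
translate([1239, 287, 67]) cube([99, 23, 1267]);
translate([1364, 287, 67]) cube([99, 23, 1267]);
translate([1489, 287, 67]) cube([99, 23, 1267]);
translate([1614, 287, 67]) cube([99, 23, 1267]);
translate([1739, 287, 67]) cube([99, 23, 1267]);
translate([1864, 287, 67]) cube([99, 23, 1267]);


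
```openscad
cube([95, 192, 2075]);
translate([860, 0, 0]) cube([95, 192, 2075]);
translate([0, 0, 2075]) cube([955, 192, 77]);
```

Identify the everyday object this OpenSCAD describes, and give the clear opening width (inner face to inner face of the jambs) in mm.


A door frame. The clear opening width is 765 mm.

Two 2075 mm tall posts with a header on top — a door frame. The left jamb is 95 mm wide at x = 0; the right jamb starts at x = 860. The clear opening is 860 − 95 = 765 mm.


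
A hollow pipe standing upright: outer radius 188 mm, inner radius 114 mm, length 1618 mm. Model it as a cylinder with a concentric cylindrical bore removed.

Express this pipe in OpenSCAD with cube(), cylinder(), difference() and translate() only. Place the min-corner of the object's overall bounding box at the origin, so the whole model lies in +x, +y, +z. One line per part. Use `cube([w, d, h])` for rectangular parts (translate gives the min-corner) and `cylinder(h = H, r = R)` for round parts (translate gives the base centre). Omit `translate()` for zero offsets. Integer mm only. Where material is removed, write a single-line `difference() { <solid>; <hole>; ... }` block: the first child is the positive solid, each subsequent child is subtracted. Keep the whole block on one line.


difference() { translate([188, 188, 0]) cylinder(h = 1618, r = 188); translate([188, 188, 0]) cylinder(h = 1618, r = 114); }


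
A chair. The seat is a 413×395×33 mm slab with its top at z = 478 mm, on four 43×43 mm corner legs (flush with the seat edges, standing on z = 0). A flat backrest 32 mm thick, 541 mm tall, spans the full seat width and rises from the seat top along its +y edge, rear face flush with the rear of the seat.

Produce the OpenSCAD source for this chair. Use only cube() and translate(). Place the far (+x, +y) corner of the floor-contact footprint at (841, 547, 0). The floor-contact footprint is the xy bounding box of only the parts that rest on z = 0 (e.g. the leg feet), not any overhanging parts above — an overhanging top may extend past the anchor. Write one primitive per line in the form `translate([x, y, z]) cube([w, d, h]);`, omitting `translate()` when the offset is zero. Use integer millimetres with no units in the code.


translate([428, 152, 445]) cube([413, 395, 33]);
translate([428, 152, 0]) cube([43, 43, 445]);
translate([798, 152, 0]) cube([43, 43, 445]);
translate([428, 504, 0]) cube([43, 43, 445]);
translate([798, 504, 0]) cube([43, 43, 445]);
translate([428, 515, 478]) cube([413, 32, 541]);


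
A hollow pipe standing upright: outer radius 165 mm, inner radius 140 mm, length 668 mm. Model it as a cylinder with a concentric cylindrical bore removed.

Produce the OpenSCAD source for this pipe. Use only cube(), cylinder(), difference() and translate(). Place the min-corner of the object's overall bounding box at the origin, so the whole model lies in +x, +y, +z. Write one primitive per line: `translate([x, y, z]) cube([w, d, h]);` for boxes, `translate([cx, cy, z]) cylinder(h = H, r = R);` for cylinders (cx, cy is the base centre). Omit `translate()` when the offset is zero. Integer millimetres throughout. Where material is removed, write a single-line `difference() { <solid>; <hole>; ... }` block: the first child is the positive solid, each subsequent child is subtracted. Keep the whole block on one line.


difference() { translate([165, 165, 0]) cylinder(h = 668, r = 165); translate([165, 165, 0]) cylinder(h = 668, r = 140); }


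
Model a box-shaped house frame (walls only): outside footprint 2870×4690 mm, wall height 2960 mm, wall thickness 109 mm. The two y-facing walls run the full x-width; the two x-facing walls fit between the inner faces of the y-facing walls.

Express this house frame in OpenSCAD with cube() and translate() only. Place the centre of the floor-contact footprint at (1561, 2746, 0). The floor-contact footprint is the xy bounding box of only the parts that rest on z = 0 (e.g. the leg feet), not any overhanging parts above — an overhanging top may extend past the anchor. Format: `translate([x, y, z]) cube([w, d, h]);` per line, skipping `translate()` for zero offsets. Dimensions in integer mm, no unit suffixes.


translate([126, 401, 0]) cube([2870, 109, 2960]);
translate([126, 4982, 0]) cube([2870, 109, 2960]);
translate([126, 510, 0]) cube([109, 4472, 2960]);
translate([2887, 510, 0]) cube([109, 4472, 2960]);


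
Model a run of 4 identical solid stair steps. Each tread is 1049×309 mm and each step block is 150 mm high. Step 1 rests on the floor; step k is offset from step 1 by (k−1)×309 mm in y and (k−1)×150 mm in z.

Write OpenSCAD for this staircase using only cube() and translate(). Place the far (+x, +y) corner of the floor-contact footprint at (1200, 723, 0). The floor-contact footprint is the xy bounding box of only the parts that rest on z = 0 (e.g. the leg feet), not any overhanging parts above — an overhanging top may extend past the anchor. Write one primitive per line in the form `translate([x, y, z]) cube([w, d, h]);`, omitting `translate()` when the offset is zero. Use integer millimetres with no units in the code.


translate([151, 414, 0]) cube([1049, 309, 150]);
translate([151, 723, 150]) cube([1049, 309, 150]);
translate([151, 1032, 300]) cube([1049, 309, 150]);
translate([151, 1341, 450]) cube([1049, 309, 150]);


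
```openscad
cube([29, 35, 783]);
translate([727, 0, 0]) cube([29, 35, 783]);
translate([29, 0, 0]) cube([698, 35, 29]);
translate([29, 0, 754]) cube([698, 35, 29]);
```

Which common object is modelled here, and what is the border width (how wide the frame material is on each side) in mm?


A picture frame. The border width is 29 mm.

Four thin pieces enclosing a rectangular opening — a picture frame. The two full-height stiles are 783 mm tall; the top rail sits at z = 754 and is 29 mm tall, so the border above the opening is 783 − 754 = 29 mm, matching the stile x-width.


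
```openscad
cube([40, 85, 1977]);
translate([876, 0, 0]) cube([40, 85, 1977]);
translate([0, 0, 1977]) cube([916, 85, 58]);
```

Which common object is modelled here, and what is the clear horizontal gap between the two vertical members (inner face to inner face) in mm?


A door frame. The clear opening width is 836 mm.

Two 1977 mm tall posts with a header on top — a door frame. The left jamb is 40 mm wide at x = 0; the right jamb starts at x = 876. The clear opening is 876 − 40 = 836 mm.


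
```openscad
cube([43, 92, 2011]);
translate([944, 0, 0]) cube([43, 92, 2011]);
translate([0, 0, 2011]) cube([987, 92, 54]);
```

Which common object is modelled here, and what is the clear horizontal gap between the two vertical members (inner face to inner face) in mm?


A door frame. The clear opening width is 901 mm.

Two 2011 mm tall posts with a header on top — a door frame. The left jamb is 43 mm wide at x = 0; the right jamb starts at x = 944. The clear opening is 944 − 43 = 901 mm.


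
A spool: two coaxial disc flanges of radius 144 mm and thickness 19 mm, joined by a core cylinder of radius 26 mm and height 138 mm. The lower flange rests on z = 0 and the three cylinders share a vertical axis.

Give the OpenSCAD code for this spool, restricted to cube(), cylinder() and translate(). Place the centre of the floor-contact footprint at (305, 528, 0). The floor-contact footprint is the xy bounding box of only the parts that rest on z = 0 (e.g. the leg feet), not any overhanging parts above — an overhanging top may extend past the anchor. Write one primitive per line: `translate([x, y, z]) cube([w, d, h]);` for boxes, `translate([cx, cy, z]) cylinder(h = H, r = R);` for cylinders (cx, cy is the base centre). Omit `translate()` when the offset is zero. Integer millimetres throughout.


translate([305, 528, 0]) cylinder(h = 19, r = 144);
translate([305, 528, 19]) cylinder(h = 138, r = 26);
translate([305, 528, 157]) cylinder(h = 19, r = 144);


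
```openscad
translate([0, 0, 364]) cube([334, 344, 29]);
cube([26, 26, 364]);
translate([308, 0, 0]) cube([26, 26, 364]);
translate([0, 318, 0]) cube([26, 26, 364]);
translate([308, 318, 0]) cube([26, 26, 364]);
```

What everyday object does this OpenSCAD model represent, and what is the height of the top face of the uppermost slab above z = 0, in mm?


A stool. The seat height is 393 mm.

A 334×344×29 slab at z = 364 on four corner posts — a stool. The seat top is 364 + 29 = 393 mm.


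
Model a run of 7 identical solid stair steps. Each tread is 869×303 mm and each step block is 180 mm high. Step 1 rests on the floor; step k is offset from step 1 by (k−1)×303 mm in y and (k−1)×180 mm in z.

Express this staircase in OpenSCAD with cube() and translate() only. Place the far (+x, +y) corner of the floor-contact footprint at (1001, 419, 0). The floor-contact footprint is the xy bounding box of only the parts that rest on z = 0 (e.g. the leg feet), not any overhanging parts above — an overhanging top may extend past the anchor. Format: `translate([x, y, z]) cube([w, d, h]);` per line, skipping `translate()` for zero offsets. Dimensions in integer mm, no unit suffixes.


translate([132, 116, 0]) cube([869, 303, 180]);
translate([132, 419, 180]) cube([869, 303, 180]);
translate([132, 722, 360]) cube([869, 303, 180]);
translate([132, 1025, 540]) cube([869, 303, 180]);
translate([132, 1328, 720]) cube([869, 303, 180]);
translate([132, 1631, 900]) cube([869, 303, 180]);
translate([132, 1934, 1080]) cube([869, 303, 180]);


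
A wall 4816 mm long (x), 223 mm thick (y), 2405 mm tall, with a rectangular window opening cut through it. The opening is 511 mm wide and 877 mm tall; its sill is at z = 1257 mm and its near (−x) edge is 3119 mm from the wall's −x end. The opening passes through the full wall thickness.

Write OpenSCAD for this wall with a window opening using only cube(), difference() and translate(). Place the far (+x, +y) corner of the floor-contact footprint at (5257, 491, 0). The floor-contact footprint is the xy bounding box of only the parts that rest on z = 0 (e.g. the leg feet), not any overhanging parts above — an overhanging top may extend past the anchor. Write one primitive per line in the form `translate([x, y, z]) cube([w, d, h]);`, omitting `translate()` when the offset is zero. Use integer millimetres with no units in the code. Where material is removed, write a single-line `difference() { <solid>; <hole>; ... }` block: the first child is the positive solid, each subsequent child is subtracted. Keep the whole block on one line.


difference() { translate([441, 268, 0]) cube([4816, 223, 2405]); translate([3560, 268, 1257]) cube([511, 223, 877]); }


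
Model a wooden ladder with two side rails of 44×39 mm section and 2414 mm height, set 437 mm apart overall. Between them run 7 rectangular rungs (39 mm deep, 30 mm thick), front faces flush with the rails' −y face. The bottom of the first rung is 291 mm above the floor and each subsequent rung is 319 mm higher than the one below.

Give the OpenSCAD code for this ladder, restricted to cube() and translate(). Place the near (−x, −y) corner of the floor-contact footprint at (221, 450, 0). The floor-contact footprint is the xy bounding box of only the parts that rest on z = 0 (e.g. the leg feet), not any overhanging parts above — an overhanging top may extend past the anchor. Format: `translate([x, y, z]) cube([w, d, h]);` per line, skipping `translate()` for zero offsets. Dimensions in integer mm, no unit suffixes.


// rung span = 437 - 2*44 = 349
// rung[k] z = 291 + k*319
translate([221, 450, 0]) cube([44, 39, 2414]);
translate([614, 450, 0]) cube([44, 39, 2414]);
translate([265, 450, 291]) cube([349, 39, 30]);
translate([265, 450, 610]) cube([349, 39, 30]);
translate([265, 450, 929]) cube([349, 39, 30]);
translate([265, 450, 1248]) cube([349, 39, 30]);
translate([265, 450, 1567]) cube([349, 39, 30]);
translate([265, 450, 1886]) cube([349, 39, 30]);
translate([265, 450, 2205]) cube([349, 39, 30]);


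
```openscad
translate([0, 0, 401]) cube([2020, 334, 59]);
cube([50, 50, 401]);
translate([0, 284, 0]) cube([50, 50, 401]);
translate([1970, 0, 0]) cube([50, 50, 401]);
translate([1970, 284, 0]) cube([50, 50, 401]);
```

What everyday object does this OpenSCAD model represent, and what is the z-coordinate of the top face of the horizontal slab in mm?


A bench. The seat-top height is 460 mm.

A long slab on four corner posts — a bench. The slab sits at z = 401 with thickness 59, so the top is 401 + 59 = 460 mm.


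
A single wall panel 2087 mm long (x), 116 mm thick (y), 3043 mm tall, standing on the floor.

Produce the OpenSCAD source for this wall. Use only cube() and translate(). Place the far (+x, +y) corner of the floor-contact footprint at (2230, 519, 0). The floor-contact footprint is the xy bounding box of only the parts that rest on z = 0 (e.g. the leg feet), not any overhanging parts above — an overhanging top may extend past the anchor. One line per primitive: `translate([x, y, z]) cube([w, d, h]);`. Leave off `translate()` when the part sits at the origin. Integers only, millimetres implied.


translate([143, 403, 0]) cube([2087, 116, 3043]);


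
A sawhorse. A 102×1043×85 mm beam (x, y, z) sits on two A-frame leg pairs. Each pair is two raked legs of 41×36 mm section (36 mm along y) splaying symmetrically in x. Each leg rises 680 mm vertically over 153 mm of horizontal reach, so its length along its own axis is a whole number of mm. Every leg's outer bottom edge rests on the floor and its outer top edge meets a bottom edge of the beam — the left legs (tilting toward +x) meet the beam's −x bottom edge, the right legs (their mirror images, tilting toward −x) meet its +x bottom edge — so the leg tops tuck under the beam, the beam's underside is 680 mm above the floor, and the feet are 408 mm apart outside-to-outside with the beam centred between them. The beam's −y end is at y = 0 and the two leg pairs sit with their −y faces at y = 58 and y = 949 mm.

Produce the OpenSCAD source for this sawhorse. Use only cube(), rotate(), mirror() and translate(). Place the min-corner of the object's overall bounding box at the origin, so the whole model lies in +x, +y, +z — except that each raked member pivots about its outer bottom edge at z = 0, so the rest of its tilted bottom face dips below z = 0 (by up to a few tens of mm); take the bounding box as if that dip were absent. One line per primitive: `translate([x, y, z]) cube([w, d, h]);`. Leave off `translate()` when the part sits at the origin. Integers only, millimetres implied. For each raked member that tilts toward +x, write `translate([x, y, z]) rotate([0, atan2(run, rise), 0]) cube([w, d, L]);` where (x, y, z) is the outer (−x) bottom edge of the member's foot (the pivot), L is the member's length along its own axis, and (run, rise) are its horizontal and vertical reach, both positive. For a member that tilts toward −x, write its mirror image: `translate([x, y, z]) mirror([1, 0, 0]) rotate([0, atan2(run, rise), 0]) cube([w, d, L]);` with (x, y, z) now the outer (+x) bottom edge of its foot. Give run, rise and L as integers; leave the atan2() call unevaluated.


// leg length = √(153² + 680²) = 697
// right-leg outer foot x = 2·153 + 102 = 408
// beam min-corner = (153, 0, 680)
translate([153, 0, 680]) cube([102, 1043, 85]);
translate([0, 58, 0]) rotate([0, atan2(153, 680), 0]) cube([41, 36, 697]);
translate([408, 58, 0]) mirror([1, 0, 0]) rotate([0, atan2(153, 680), 0]) cube([41, 36, 697]);
translate([0, 949, 0]) rotate([0, atan2(153, 680), 0]) cube([41, 36, 697]);
translate([408, 949, 0]) mirror([1, 0, 0]) rotate([0, atan2(153, 680), 0]) cube([41, 36, 697]);


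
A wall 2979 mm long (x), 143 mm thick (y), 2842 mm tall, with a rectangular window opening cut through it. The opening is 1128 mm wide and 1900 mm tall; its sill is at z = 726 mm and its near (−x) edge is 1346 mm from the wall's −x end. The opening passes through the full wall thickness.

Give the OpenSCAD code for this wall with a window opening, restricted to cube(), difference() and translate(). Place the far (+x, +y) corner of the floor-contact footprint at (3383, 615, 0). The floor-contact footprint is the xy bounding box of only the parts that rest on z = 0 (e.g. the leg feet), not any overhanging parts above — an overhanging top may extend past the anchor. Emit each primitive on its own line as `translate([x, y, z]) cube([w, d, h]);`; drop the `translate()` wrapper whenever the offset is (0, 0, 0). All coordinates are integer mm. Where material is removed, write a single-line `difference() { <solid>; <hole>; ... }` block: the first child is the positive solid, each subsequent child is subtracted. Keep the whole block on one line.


difference() { translate([404, 472, 0]) cube([2979, 143, 2842]); translate([1750, 472, 726]) cube([1128, 143, 1900]); }


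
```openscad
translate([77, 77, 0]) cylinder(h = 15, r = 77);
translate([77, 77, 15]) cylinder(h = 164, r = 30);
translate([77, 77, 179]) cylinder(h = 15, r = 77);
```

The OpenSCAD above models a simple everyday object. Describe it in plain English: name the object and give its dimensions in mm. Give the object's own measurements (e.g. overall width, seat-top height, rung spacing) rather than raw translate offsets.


A spool: two coaxial disc flanges of radius 77 mm and thickness 15 mm, joined by a core cylinder of radius 30 mm and height 164 mm. The lower flange rests on z = 0 and the three cylinders share a vertical axis.


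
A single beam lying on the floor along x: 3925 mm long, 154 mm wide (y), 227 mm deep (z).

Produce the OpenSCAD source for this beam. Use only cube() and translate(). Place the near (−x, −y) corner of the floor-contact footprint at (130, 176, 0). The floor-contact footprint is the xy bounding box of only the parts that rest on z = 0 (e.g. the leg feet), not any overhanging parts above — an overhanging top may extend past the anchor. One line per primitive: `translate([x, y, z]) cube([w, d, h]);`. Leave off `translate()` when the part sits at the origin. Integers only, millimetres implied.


translate([130, 176, 0]) cube([3925, 154, 227]);


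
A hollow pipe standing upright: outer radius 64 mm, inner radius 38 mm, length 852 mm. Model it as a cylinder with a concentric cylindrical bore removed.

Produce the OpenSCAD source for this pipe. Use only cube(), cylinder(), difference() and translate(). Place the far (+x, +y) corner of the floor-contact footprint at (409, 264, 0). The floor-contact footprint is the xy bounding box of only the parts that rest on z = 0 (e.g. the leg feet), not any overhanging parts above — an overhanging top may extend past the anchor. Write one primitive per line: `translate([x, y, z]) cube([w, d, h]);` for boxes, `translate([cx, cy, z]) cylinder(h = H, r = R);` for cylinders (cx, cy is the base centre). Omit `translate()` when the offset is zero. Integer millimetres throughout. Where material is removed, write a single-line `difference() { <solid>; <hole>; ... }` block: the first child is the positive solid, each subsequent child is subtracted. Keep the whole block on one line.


difference() { translate([345, 200, 0]) cylinder(h = 852, r = 64); translate([345, 200, 0]) cylinder(h = 852, r = 38); }


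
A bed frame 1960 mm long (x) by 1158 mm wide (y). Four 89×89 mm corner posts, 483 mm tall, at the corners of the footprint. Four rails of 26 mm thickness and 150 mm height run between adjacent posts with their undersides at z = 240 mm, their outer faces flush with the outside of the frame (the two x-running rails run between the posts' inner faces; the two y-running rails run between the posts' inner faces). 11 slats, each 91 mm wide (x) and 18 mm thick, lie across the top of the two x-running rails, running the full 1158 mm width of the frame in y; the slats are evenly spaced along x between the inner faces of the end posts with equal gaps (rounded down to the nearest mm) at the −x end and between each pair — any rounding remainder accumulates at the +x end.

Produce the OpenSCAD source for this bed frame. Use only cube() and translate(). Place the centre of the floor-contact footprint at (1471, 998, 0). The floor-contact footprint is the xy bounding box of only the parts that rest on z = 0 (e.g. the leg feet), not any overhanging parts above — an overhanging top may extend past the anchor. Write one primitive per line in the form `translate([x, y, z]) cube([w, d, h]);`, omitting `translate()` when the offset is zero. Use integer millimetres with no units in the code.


// slat z = rail_z + rail_h = 240 + 150 = 390
// slat gap = ⌊(1782 − 11·91) / 12⌋ = 65
translate([491, 419, 0]) cube([89, 89, 483]);
translate([491, 1488, 0]) cube([89, 89, 483]);
translate([2362, 419, 0]) cube([89, 89, 483]);
translate([2362, 1488, 0]) cube([89, 89, 483]);
translate([580, 419, 240]) cube([1782, 26, 150]);
translate([580, 1551, 240]) cube([1782, 26, 150]);
translate([491, 508, 240]) cube([26, 980, 150]);
translate([2425, 508, 240]) cube([26, 980, 150]);
translate([645, 419, 390]) cube([91, 1158, 18]);
translate([801, 419, 390]) cube([91, 1158, 18]);
translate([957, 419, 390]) cube([91, 1158, 18]);
translate([1113, 419, 390]) cube([91, 1158, 18]);
translate([1269, 419, 390]) cube([91, 1158, 18]);
translate([1425, 419, 390]) cube([91, 1158, 18]);
translate([1581, 419, 390]) cube([91, 1158, 18]);
translate([1737, 419, 390]) cube([91, 1158, 18]);
translate([1893, 419, 390]) cube([91, 1158, 18]);
translate([2049, 419, 390]) cube([91, 1158, 18]);
translate([2205, 419, 390]) cube([91, 1158, 18]);
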